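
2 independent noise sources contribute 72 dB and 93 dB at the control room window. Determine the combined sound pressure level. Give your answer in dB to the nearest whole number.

93 dB

For uncorrelated sources the intensities add, so convert each level to linear form, sum, and take 10·log₁₀ of the total.
Σ 10^(L/10) = 10^(72/10) + 10^(93/10) = 2.011e+09.
L_total = 10·log₁₀(2.011e+09) = 93.03 dB.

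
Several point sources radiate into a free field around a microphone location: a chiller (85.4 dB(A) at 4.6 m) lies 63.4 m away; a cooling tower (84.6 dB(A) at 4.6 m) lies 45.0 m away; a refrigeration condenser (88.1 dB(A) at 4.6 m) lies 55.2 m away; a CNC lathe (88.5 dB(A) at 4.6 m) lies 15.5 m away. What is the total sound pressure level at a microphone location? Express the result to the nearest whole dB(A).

79 dB(A)

Propagate each source to the receiver with L = L_ref − 20·log₁₀(r/r_ref), then add intensities.
chiller: 85.4 − 20·log₁₀(63.4/4.6) = 85.4 − 22.79 = 62.61 dB(A).
cooling tower: 84.6 − 20·log₁₀(45.0/4.6) = 84.6 − 19.81 = 64.79 dB(A).
refrigeration condenser: 88.1 − 20·log₁₀(55.2/4.6) = 88.1 − 21.58 = 66.52 dB(A).
CNC lathe: 88.5 − 20·log₁₀(15.5/4.6) = 88.5 − 10.55 = 77.95 dB(A).
Σ 10^(L/10) = 7.167e+07 → L_total = 10·log₁₀(7.167e+07) = 78.55 dB(A).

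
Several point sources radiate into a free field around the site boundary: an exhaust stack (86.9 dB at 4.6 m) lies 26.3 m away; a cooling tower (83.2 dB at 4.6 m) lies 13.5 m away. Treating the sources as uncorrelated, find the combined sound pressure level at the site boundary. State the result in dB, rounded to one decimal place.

Propagate each source to the receiver with L = L_ref − 20·log₁₀(r/r_ref), then add intensities.
exhaust stack: 86.9 − 20·log₁₀(26.3/4.6) = 86.9 − 15.14 = 71.76 dB.
cooling tower: 83.2 − 20·log₁₀(13.5/4.6) = 83.2 − 9.35 = 73.85 dB.
Σ 10^(L/10) = 3.924e+07 → L_total = 10·log₁₀(3.924e+07) = 75.94 dB.

75.9 dB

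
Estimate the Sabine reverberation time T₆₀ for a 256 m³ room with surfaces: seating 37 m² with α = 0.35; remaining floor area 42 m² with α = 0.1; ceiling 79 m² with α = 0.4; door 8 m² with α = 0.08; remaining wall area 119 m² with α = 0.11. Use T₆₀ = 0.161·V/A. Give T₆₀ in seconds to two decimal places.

Total absorption A = 37·0.35 + 42·0.1 + 79·0.4 + 8·0.08 + 119·0.11 = 62.48 m² sabins.
T₆₀ = 0.161·V/A = 0.161·256/62.48 = 0.660 s.

0.66 s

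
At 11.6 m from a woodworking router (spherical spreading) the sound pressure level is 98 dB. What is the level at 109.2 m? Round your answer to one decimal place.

For a point source, L₂ = L₁ − 20·log₁₀(r₂/r₁).
L₂ = 98 − 20·log₁₀(109.2/11.6) = 98 − 19.475 = 78.52 dB.

78.5 dB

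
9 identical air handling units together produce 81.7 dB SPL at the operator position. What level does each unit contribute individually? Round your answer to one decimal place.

9 equal contributions raise the level by 10·log₁₀ 9 = 9.542 dB, so each unit alone gives 81.7 − 9.542.

72.2 dB SPL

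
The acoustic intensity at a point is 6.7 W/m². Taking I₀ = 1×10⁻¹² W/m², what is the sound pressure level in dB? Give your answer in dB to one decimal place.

128.3 dB

I/I₀ = 6.7/10⁻¹² = 6.7×10^12, and L = 10·log₁₀(I/I₀).
L = 10·(0.8261 + 12) = 128.26 dB.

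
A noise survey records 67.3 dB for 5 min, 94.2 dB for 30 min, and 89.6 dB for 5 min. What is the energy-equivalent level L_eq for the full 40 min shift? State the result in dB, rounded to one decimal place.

Weight each interval's intensity by its duration and average over T = 40 min:
Σ tᵢ·10^(Lᵢ/10) = 5·10^(67.3/10) + 30·10^(94.2/10) + 5·10^(89.6/10) = 8.349e+10.
L_eq = 10·log₁₀(8.349e+10/40) = 93.20 dB.

93.2 dB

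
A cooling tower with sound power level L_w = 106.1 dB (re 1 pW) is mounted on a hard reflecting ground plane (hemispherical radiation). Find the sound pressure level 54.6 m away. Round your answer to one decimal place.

The power spreads over a hemisphere of area 2π·r², so L_p = L_w − 10·log₁₀(2π·r²).
2π·r² = 1.873e+04 m², 10·log₁₀ of that is 42.726 dB.
L_p = 106.1 − 42.726 = 63.37 dB.

63.4 dB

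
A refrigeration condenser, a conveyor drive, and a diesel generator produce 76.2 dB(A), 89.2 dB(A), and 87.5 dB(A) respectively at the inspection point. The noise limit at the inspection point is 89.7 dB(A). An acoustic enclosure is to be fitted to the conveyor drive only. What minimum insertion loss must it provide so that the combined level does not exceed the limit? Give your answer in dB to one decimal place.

4.0 dB

The untreated sources together contribute 10^(76.2/10) + 10^(87.5/10) = 6.040e+08, i.e. 87.81 dB(A).
To meet 89.7 dB(A) overall, the treated conveyor drive may contribute at most 10^(89.7/10) − 6.040e+08 = 3.292e+08, i.e. 85.17 dB(A).
So the conveyor drive must be reduced from 89.2 to 85.17 dB(A): IL = 4.03 dB.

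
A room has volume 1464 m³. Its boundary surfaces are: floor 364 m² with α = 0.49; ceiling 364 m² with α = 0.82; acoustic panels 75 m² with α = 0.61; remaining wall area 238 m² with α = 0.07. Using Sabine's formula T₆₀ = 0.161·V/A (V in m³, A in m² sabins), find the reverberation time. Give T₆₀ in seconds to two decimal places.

Summing Sᵢαᵢ: 364·0.49 + 364·0.82 + 75·0.61 + 238·0.07 = 539.25 m².
T₆₀ = 0.161·V/A = 0.161·1464/539.25 = 0.437 s.

0.44 s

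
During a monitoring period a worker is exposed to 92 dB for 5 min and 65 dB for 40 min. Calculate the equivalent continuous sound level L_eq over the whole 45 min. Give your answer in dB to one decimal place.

The energy average is taken in the linear domain: L_eq = 10·log₁₀[(Σ tᵢ·10^(Lᵢ/10))/T], T = 45 min.
Σ tᵢ·10^(Lᵢ/10) = 5·10^(92/10) + 40·10^(65/10) = 8.051e+09.
L_eq = 10·log₁₀(8.051e+09/45) = 82.53 dB.

82.5 dB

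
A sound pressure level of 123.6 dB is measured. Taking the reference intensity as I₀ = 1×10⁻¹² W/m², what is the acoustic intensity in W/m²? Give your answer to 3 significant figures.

2.29 W/m²

L = 10·log₁₀(I/I₀) ⇒ I = I₀·10^(L/10) = 10⁻¹² × 10^12.36.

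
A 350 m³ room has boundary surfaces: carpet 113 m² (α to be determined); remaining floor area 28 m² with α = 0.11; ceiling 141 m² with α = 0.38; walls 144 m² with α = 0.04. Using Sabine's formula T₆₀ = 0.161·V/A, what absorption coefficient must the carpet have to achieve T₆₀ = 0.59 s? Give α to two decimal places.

A = 0.161·V/T₆₀ = 0.161·350/0.59 = 95.51 m² sabins.
Absorption from the other surfaces = 28·0.11 + 141·0.38 + 144·0.04 = 62.42 m², so the carpet must supply 33.09 m² over 113 m².
α = 33.09/113 = 0.293.

0.29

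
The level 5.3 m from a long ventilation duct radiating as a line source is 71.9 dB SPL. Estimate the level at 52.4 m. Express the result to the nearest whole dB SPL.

62 dB SPL

Line-source attenuation: ΔL = 10·log₁₀(r₂/r₁) = 10·log₁₀(52.4/5.3) = 9.951 dB.
L₂ = 71.9 − 10·log₁₀(52.4/5.3) = 71.9 − 9.951 = 61.95 dB SPL.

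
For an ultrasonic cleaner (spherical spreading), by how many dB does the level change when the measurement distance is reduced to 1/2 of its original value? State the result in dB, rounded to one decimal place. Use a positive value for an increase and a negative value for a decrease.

+6.0 dB

Point-source spreading: ΔL = −20·log₁₀(r₂/r₁).
ΔL = −20·log₁₀(0.5) = +6.02 dB.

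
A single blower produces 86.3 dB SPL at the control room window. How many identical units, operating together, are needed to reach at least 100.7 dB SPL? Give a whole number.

Need L₁ + 10·log₁₀ N ≥ 100.7, i.e. log₁₀ N ≥ 1.44.
N ≥ 10^(14.4/10) = 27.542, so N = 28.

28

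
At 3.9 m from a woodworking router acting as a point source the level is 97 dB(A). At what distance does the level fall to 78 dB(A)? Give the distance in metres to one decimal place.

Point-source spreading drops the level by 20·log₁₀(r₂/r₁); inverting, r₂/r₁ = 10^(ΔL/20).
r₂ = 3.9·10^((97−78)/20) = 3.9·10^(19.0/20) = 34.76 m.

34.8 m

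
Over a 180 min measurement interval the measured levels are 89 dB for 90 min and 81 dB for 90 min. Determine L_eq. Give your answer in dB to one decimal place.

86.6 dB

The energy average is taken in the linear domain: L_eq = 10·log₁₀[(Σ tᵢ·10^(Lᵢ/10))/T], T = 180 min.
Σ tᵢ·10^(Lᵢ/10) = 90·10^(89/10) + 90·10^(81/10) = 8.282e+10.
L_eq = 10·log₁₀(8.282e+10/180) = 86.63 dB.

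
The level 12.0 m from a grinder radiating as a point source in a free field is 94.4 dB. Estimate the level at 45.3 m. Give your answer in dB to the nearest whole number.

83 dB

For a point source, L₂ = L₁ − 20·log₁₀(r₂/r₁).
L₂ = 94.4 − 20·log₁₀(45.3/12.0) = 94.4 − 11.538 = 82.86 dB.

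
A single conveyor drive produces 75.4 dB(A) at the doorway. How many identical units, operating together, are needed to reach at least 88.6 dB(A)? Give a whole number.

N identical sources give L₁ + 10·log₁₀ N, so require 10·log₁₀ N ≥ 88.6 − 75.4 = 13.2 dB.
N ≥ 10^(13.2/10) = 20.893, so N = 21.

21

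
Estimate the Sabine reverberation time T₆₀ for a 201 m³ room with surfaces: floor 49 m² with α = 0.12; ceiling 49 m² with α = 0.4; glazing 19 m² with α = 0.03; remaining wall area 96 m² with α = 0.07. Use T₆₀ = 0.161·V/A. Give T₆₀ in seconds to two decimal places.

Total absorption A = 49·0.12 + 49·0.4 + 19·0.03 + 96·0.07 = 32.77 m² sabins.
T₆₀ = 0.161·V/A = 0.161·201/32.77 = 0.988 s.

0.99 s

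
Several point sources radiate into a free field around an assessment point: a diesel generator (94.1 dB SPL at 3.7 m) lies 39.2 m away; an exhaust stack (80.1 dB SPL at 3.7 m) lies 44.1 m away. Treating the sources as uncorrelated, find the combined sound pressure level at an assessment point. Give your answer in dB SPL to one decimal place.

Propagate each source to the receiver with L = L_ref − 20·log₁₀(r/r_ref), then add intensities.
diesel generator: 94.1 − 20·log₁₀(39.2/3.7) = 94.1 − 20.50 = 73.60 dB SPL.
exhaust stack: 80.1 − 20·log₁₀(44.1/3.7) = 80.1 − 21.52 = 58.58 dB SPL.
Σ 10^(L/10) = 2.362e+07 → L_total = 10·log₁₀(2.362e+07) = 73.73 dB SPL.

73.7 dB SPL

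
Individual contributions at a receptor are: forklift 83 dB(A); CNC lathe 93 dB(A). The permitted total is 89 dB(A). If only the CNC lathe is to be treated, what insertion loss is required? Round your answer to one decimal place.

5.3 dB

Fixed contribution from the other source: Σ 10^(L/10) = 10^(83/10) = 1.995e+08 (83.00 dB(A)).
The limit corresponds to 10^(89/10) = 7.943e+08; subtracting the fixed part leaves 5.948e+08 for the CNC lathe, i.e. 87.74 dB(A).
So the CNC lathe must be reduced from 93 to 87.74 dB(A): IL = 5.26 dB.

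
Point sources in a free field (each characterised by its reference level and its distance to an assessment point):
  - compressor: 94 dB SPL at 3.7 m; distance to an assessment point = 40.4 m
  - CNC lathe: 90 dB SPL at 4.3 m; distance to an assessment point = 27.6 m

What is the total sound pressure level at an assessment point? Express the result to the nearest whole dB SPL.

77 dB SPL

Apply inverse-square spreading to bring every level to the receiver, then sum 10^(L/10).
compressor: 94 − 20·log₁₀(40.4/3.7) = 94 − 20.76 = 73.24 dB SPL.
CNC lathe: 90 − 20·log₁₀(27.6/4.3) = 90 − 16.15 = 73.85 dB SPL.
Σ 10^(L/10) = 4.534e+07 → L_total = 10·log₁₀(4.534e+07) = 76.56 dB SPL.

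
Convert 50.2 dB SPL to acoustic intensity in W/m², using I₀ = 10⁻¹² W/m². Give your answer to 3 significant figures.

L = 10·log₁₀(I/I₀) ⇒ I = I₀·10^(L/10) = 10⁻¹² × 10^5.02.

1.05e-07 W/m²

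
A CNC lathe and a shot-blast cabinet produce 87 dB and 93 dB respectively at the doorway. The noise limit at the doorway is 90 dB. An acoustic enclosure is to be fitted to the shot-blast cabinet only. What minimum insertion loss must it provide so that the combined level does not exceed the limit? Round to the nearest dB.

The untreated sources together contribute 10^(87/10) = 5.012e+08, i.e. 87.00 dB.
To meet 90 dB overall, the treated shot-blast cabinet may contribute at most 10^(90/10) − 5.012e+08 = 4.988e+08, i.e. 86.98 dB.
So the shot-blast cabinet must be reduced from 93 to 86.98 dB: IL = 6.02 dB.

6 dB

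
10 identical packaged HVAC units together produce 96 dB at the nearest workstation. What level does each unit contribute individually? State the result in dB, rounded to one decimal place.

86.0 dB

For N identical incoherent sources L_total = L₁ + 10·log₁₀ N, so L₁ = 96 − 10·log₁₀(10) = 96 − 10.000.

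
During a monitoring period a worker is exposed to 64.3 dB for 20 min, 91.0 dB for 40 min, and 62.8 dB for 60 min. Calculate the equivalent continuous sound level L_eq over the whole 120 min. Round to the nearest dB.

86 dB

L_eq = 10·log₁₀[(1/T)·Σ tᵢ·10^(Lᵢ/10)] with T = 120 min.
Σ tᵢ·10^(Lᵢ/10) = 20·10^(64.3/10) + 40·10^(91.0/10) + 60·10^(62.8/10) = 5.053e+10.
L_eq = 10·log₁₀(5.053e+10/120) = 86.24 dB.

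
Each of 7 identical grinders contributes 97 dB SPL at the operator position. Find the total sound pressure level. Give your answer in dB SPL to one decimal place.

N identical incoherent sources raise the level by 10·log₁₀ N.
L_total = 97 + 10·log₁₀(7) = 97 + 8.451 = 105.45 dB SPL.

105.5 dB SPL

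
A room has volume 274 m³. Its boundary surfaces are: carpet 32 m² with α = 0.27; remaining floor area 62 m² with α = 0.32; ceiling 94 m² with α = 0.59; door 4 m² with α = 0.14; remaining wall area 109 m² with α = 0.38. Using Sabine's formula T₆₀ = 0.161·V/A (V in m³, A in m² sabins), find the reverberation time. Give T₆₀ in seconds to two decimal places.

0.35 s

A = Σ Sᵢαᵢ = 32·0.27 + 62·0.32 + 94·0.59 + 4·0.14 + 109·0.38 = 125.92 m².
T₆₀ = 0.161 × 274 / 125.92 = 0.350 s.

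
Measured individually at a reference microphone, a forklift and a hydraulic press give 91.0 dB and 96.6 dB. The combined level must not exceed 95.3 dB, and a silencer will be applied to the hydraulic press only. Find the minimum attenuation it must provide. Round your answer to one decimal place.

Fixed contribution from the other source: Σ 10^(L/10) = 10^(91.0/10) = 1.259e+09 (91.00 dB).
The limit corresponds to 10^(95.3/10) = 3.388e+09; subtracting the fixed part leaves 2.130e+09 for the hydraulic press, i.e. 93.28 dB.
Required insertion loss = 96.6 − 93.28 = 3.32 dB.

3.3 dB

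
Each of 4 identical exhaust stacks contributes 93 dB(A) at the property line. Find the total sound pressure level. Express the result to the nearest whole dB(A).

99 dB(A)

With 4 equal, uncorrelated contributions the intensity is 4× that of one unit, giving a rise of 10·log₁₀ 4.
L_total = 93 + 10·log₁₀(4) = 93 + 6.021 = 99.02 dB(A).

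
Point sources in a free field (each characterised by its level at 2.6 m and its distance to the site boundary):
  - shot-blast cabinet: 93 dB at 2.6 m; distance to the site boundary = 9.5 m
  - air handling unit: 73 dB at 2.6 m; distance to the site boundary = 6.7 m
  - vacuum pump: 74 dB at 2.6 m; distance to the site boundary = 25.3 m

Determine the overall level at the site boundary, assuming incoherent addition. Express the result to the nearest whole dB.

Apply inverse-square spreading to bring every level to the receiver, then sum 10^(L/10).
shot-blast cabinet: 93 − 20·log₁₀(9.5/2.6) = 93 − 11.26 = 81.74 dB.
air handling unit: 73 − 20·log₁₀(6.7/2.6) = 73 − 8.22 = 64.78 dB.
vacuum pump: 74 − 20·log₁₀(25.3/2.6) = 74 − 19.76 = 54.24 dB.
Σ 10^(L/10) = 1.527e+08 → L_total = 10·log₁₀(1.527e+08) = 81.84 dB.

82 dB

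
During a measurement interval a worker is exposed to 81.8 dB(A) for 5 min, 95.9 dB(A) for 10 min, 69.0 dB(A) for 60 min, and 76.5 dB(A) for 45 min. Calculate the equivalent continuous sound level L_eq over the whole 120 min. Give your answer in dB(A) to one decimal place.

85.5 dB(A)

Weight each interval's intensity by its duration and average over T = 120 min:
Σ tᵢ·10^(Lᵢ/10) = 5·10^(81.8/10) + 10·10^(95.9/10) + 60·10^(69.0/10) + 45·10^(76.5/10) = 4.215e+10.
L_eq = 10·log₁₀(4.215e+10/120) = 85.46 dB(A).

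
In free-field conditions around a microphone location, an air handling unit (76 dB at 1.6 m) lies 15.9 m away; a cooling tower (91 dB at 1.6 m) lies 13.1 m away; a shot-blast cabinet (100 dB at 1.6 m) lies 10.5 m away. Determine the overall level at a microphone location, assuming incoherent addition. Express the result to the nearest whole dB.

84 dB

Apply inverse-square spreading to bring every level to the receiver, then sum 10^(L/10).
air handling unit: 76 − 20·log₁₀(15.9/1.6) = 76 − 19.95 = 56.05 dB.
cooling tower: 91 − 20·log₁₀(13.1/1.6) = 91 − 18.26 = 72.74 dB.
shot-blast cabinet: 100 − 20·log₁₀(10.5/1.6) = 100 − 16.34 = 83.66 dB.
Σ 10^(L/10) = 2.514e+08 → L_total = 10·log₁₀(2.514e+08) = 84.00 dB.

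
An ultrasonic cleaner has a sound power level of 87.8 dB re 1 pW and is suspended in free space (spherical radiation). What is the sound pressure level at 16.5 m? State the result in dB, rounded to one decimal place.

L_p = L_w − 10·log₁₀(4π·r²) with r = 16.5 m.
4π·r² = 3421 m², 10·log₁₀ of that is 35.342 dB.
L_p = 87.8 − 35.342 = 52.46 dB.

52.5 dB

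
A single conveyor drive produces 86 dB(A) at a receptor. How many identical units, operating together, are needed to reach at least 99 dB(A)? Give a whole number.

Need L₁ + 10·log₁₀ N ≥ 99, i.e. log₁₀ N ≥ 1.30.
N ≥ 10^(13.0/10) = 19.953, so N = 20.

20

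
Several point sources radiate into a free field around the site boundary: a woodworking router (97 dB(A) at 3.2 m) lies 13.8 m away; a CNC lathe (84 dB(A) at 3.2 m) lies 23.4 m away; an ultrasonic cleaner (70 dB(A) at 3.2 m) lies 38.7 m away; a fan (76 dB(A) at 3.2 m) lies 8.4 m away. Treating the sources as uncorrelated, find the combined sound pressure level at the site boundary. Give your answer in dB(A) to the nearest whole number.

Apply inverse-square spreading to bring every level to the receiver, then sum 10^(L/10).
woodworking router: 97 − 20·log₁₀(13.8/3.2) = 97 − 12.69 = 84.31 dB(A).
CNC lathe: 84 − 20·log₁₀(23.4/3.2) = 84 − 17.28 = 66.72 dB(A).
ultrasonic cleaner: 70 − 20·log₁₀(38.7/3.2) = 70 − 21.65 = 48.35 dB(A).
fan: 76 − 20·log₁₀(8.4/3.2) = 76 − 8.38 = 67.62 dB(A).
Σ 10^(L/10) = 2.800e+08 → L_total = 10·log₁₀(2.800e+08) = 84.47 dB(A).

84 dB(A)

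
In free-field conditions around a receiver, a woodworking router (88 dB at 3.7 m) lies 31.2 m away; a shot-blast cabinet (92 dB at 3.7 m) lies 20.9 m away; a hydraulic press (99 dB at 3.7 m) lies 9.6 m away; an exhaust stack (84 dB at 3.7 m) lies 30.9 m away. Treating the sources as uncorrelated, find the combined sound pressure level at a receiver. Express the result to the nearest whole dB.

Propagate each source to the receiver with L = L_ref − 20·log₁₀(r/r_ref), then add intensities.
woodworking router: 88 − 20·log₁₀(31.2/3.7) = 88 − 18.52 = 69.48 dB.
shot-blast cabinet: 92 − 20·log₁₀(20.9/3.7) = 92 − 15.04 = 76.96 dB.
hydraulic press: 99 − 20·log₁₀(9.6/3.7) = 99 − 8.28 = 90.72 dB.
exhaust stack: 84 − 20·log₁₀(30.9/3.7) = 84 − 18.44 = 65.56 dB.
Σ 10^(L/10) = 1.242e+09 → L_total = 10·log₁₀(1.242e+09) = 90.94 dB.

91 dB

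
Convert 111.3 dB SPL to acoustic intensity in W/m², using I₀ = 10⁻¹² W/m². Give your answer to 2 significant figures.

0.13 W/m²

I/I₀ = 10^(111.3/10) = 1.349e+11, so I = 1.349e+11 × 10⁻¹² W/m².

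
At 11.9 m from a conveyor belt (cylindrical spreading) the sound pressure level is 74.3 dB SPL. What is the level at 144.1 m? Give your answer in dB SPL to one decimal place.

Cylindrical spreading from a line source gives a 10·log₁₀(r₂/r₁) drop.
L₂ = 74.3 − 10·log₁₀(144.1/11.9) = 74.3 − 10.831 = 63.47 dB SPL.

63.5 dB SPL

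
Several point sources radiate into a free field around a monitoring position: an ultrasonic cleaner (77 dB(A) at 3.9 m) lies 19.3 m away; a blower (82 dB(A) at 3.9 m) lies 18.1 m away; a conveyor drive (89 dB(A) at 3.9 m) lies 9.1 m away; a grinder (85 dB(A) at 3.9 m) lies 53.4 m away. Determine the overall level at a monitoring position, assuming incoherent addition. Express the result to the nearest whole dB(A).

82 dB(A)

Propagate each source to the receiver with L = L_ref − 20·log₁₀(r/r_ref), then add intensities.
ultrasonic cleaner: 77 − 20·log₁₀(19.3/3.9) = 77 − 13.89 = 63.11 dB(A).
blower: 82 − 20·log₁₀(18.1/3.9) = 82 − 13.33 = 68.67 dB(A).
conveyor drive: 89 − 20·log₁₀(9.1/3.9) = 89 − 7.36 = 81.64 dB(A).
grinder: 85 − 20·log₁₀(53.4/3.9) = 85 − 22.73 = 62.27 dB(A).
Σ 10^(L/10) = 1.570e+08 → L_total = 10·log₁₀(1.570e+08) = 81.96 dB(A).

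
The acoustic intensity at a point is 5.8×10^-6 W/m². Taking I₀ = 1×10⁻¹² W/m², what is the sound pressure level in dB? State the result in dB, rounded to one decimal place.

Dividing by I₀ shifts the exponent by 12: I/I₀ = 5.8×10^6.
L = 10·(0.7634 + 6) = 67.63 dB.

67.6 dB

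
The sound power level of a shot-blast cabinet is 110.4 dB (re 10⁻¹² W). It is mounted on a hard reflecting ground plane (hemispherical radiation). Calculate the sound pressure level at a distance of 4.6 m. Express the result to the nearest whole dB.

The power spreads over a hemisphere of area 2π·r², so L_p = L_w − 10·log₁₀(2π·r²).
2π·r² = 133 m², 10·log₁₀ of that is 21.237 dB.
L_p = 110.4 − 21.237 = 89.16 dB.

89 dB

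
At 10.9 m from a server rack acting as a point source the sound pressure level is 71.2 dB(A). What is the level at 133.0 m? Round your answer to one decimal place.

For a point source, L₂ = L₁ − 20·log₁₀(r₂/r₁).
L₂ = 71.2 − 20·log₁₀(133.0/10.9) = 71.2 − 21.729 = 49.47 dB(A).

49.5 dB(A)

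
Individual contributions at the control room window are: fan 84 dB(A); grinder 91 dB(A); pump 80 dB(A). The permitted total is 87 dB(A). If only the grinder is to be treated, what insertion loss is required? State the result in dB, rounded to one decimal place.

9.2 dB

Everything except the grinder sums to 10^(84/10) + 10^(80/10) = 3.512e+08 in linear terms, 85.46 dB(A).
The limit corresponds to 10^(87/10) = 5.012e+08; subtracting the fixed part leaves 1.500e+08 for the grinder, i.e. 81.76 dB(A).
So the grinder must be reduced from 91 to 81.76 dB(A): IL = 9.24 dB.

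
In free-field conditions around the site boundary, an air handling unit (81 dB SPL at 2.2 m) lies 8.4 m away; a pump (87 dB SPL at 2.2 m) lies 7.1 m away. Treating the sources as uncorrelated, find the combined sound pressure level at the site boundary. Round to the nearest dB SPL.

78 dB SPL

Propagate each source to the receiver with L = L_ref − 20·log₁₀(r/r_ref), then add intensities.
air handling unit: 81 − 20·log₁₀(8.4/2.2) = 81 − 11.64 = 69.36 dB SPL.
pump: 87 − 20·log₁₀(7.1/2.2) = 87 − 10.18 = 76.82 dB SPL.
Σ 10^(L/10) = 5.676e+07 → L_total = 10·log₁₀(5.676e+07) = 77.54 dB SPL.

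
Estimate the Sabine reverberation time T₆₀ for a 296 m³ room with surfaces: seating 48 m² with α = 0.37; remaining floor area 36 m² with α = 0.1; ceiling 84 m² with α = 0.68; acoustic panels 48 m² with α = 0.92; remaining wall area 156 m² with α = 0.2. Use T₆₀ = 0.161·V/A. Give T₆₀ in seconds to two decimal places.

Summing Sᵢαᵢ: 48·0.37 + 36·0.1 + 84·0.68 + 48·0.92 + 156·0.2 = 153.84 m².
T₆₀ = 0.161·V/A = 0.161·296/153.84 = 0.310 s.

0.31 s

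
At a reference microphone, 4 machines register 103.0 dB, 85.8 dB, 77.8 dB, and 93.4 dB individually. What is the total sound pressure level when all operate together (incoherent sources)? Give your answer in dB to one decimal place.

103.5 dB

For uncorrelated sources the intensities add, so convert each level to linear form, sum, and take 10·log₁₀ of the total.
Σ 10^(L/10) = 10^(103.0/10) + 10^(85.8/10) + 10^(77.8/10) + 10^(93.4/10) = 2.258e+10.
L_total = 10·log₁₀(2.258e+10) = 103.54 dB.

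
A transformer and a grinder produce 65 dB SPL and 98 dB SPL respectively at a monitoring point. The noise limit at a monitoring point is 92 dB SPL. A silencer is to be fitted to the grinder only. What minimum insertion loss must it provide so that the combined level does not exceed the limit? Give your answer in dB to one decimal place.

Fixed contribution from the other source: Σ 10^(L/10) = 10^(65/10) = 3.162e+06 (65.00 dB SPL).
To meet 92 dB SPL overall, the treated grinder may contribute at most 10^(92/10) − 3.162e+06 = 1.582e+09, i.e. 91.99 dB SPL.
So the grinder must be reduced from 98 to 91.99 dB SPL: IL = 6.01 dB.

6.0 dB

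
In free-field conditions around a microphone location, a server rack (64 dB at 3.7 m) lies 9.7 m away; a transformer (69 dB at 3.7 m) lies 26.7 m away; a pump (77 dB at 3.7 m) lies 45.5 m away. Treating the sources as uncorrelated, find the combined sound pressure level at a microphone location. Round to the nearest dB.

Propagate each source to the receiver with L = L_ref − 20·log₁₀(r/r_ref), then add intensities.
server rack: 64 − 20·log₁₀(9.7/3.7) = 64 − 8.37 = 55.63 dB.
transformer: 69 − 20·log₁₀(26.7/3.7) = 69 − 17.17 = 51.83 dB.
pump: 77 − 20·log₁₀(45.5/3.7) = 77 − 21.80 = 55.20 dB.
Σ 10^(L/10) = 8.494e+05 → L_total = 10·log₁₀(8.494e+05) = 59.29 dB.

59 dB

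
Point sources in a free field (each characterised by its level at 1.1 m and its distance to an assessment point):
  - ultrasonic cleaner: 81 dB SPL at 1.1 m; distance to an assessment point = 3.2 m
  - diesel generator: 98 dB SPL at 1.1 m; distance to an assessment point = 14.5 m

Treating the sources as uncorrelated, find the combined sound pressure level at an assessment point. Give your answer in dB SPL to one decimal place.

Apply inverse-square spreading to bring every level to the receiver, then sum 10^(L/10).
ultrasonic cleaner: 81 − 20·log₁₀(3.2/1.1) = 81 − 9.28 = 71.72 dB SPL.
diesel generator: 98 − 20·log₁₀(14.5/1.1) = 98 − 22.40 = 75.60 dB SPL.
Σ 10^(L/10) = 5.119e+07 → L_total = 10·log₁₀(5.119e+07) = 77.09 dB SPL.

77.1 dB SPL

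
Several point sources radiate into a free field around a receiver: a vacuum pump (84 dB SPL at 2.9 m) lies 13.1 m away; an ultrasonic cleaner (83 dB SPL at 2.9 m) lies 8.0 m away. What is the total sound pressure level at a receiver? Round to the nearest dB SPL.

76 dB SPL

First find each source's level at the receiver (point-source: −20·log₁₀(r/r_ref)), then combine on an intensity basis.
vacuum pump: 84 − 20·log₁₀(13.1/2.9) = 84 − 13.10 = 70.90 dB SPL.
ultrasonic cleaner: 83 − 20·log₁₀(8.0/2.9) = 83 − 8.81 = 74.19 dB SPL.
Σ 10^(L/10) = 3.853e+07 → L_total = 10·log₁₀(3.853e+07) = 75.86 dB SPL.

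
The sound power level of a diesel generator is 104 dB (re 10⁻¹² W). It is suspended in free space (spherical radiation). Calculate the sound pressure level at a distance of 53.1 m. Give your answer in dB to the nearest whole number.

59 dB

Free-field spherical radiation: L_p = L_w − 10·log₁₀(4π·r²), r = 53.1 m.
4π·r² = 3.543e+04 m², 10·log₁₀ of that is 45.494 dB.
L_p = 104 − 45.494 = 58.51 dB.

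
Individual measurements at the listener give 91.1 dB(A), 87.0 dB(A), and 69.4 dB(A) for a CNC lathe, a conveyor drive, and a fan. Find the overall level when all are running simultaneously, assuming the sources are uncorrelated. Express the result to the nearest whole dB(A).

93 dB(A)

For uncorrelated sources the intensities add, so convert each level to linear form, sum, and take 10·log₁₀ of the total.
Σ 10^(L/10) = 10^(91.1/10) + 10^(87.0/10) + 10^(69.4/10) = 1.798e+09.
L_total = 10·log₁₀(1.798e+09) = 92.55 dB(A).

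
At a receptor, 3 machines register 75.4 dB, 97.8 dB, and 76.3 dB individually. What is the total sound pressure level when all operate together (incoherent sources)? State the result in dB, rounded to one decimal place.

Incoherent sources combine by intensity addition: L_total = 10·log₁₀(Σ 10^(L_i/10)).
Σ 10^(L/10) = 10^(75.4/10) + 10^(97.8/10) + 10^(76.3/10) = 6.103e+09.
L_total = 10·log₁₀(6.103e+09) = 97.86 dB.

97.9 dB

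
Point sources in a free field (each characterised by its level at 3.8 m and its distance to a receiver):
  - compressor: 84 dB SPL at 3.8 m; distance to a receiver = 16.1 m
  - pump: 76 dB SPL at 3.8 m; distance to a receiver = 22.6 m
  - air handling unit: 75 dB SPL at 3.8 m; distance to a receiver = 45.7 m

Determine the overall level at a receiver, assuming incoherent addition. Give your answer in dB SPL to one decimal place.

Apply inverse-square spreading to bring every level to the receiver, then sum 10^(L/10).
compressor: 84 − 20·log₁₀(16.1/3.8) = 84 − 12.54 = 71.46 dB SPL.
pump: 76 − 20·log₁₀(22.6/3.8) = 76 − 15.49 = 60.51 dB SPL.
air handling unit: 75 − 20·log₁₀(45.7/3.8) = 75 − 21.60 = 53.40 dB SPL.
Σ 10^(L/10) = 1.534e+07 → L_total = 10·log₁₀(1.534e+07) = 71.86 dB SPL.

71.9 dB SPL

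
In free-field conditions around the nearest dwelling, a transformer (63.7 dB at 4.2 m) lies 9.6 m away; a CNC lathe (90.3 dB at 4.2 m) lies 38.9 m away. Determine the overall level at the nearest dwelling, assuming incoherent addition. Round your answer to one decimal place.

71.1 dB

Apply inverse-square spreading to bring every level to the receiver, then sum 10^(L/10).
transformer: 63.7 − 20·log₁₀(9.6/4.2) = 63.7 − 7.18 = 56.52 dB.
CNC lathe: 90.3 − 20·log₁₀(38.9/4.2) = 90.3 − 19.33 = 70.97 dB.
Σ 10^(L/10) = 1.294e+07 → L_total = 10·log₁₀(1.294e+07) = 71.12 dB.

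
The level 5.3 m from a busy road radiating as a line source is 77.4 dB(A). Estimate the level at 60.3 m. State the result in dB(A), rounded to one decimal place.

Line-source attenuation: ΔL = 10·log₁₀(r₂/r₁) = 10·log₁₀(60.3/5.3) = 10.560 dB.
L₂ = 77.4 − 10·log₁₀(60.3/5.3) = 77.4 − 10.560 = 66.84 dB(A).

66.8 dB(A)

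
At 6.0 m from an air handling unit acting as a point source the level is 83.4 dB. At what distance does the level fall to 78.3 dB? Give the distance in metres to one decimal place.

For a point source L₁ − L₂ = 20·log₁₀(r₂/r₁), so r₂ = r₁·10^((L₁−L₂)/20).
r₂ = 6.0·10^((83.4−78.3)/20) = 6.0·10^(5.1/20) = 10.79 m.

10.8 m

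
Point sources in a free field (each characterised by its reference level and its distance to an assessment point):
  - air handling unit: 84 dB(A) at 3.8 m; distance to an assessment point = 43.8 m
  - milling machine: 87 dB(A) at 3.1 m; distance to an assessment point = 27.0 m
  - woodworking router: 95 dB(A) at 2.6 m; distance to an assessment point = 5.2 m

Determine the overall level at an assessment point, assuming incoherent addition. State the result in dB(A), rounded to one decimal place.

89.0 dB(A)

Apply inverse-square spreading to bring every level to the receiver, then sum 10^(L/10).
air handling unit: 84 − 20·log₁₀(43.8/3.8) = 84 − 21.23 = 62.77 dB(A).
milling machine: 87 − 20·log₁₀(27.0/3.1) = 87 − 18.80 = 68.20 dB(A).
woodworking router: 95 − 20·log₁₀(5.2/2.6) = 95 − 6.02 = 88.98 dB(A).
Σ 10^(L/10) = 7.991e+08 → L_total = 10·log₁₀(7.991e+08) = 89.03 dB(A).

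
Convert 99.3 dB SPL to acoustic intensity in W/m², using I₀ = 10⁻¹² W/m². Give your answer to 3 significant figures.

0.00851 W/m²

I = I₀·10^(L/10) = 10⁻¹² × 10^(99.3/10) = 10^(-2.070).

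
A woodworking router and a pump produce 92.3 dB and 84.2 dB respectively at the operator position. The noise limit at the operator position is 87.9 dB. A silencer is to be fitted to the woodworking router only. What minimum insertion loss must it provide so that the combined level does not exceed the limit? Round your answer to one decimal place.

6.8 dB

Fixed contribution from the other source: Σ 10^(L/10) = 10^(84.2/10) = 2.630e+08 (84.20 dB).
The limit corresponds to 10^(87.9/10) = 6.166e+08; subtracting the fixed part leaves 3.536e+08 for the woodworking router, i.e. 85.48 dB.
So the woodworking router must be reduced from 92.3 to 85.48 dB: IL = 6.82 dB.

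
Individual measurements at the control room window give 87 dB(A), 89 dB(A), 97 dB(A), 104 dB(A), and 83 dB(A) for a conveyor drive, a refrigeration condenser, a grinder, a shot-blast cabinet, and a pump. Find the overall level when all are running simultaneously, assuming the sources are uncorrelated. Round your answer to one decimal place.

Incoherent sources combine by intensity addition: L_total = 10·log₁₀(Σ 10^(L_i/10)).
Σ 10^(L/10) = 10^(87/10) + 10^(89/10) + 10^(97/10) + 10^(104/10) + 10^(83/10) = 3.163e+10.
L_total = 10·log₁₀(3.163e+10) = 105.00 dB(A).

105.0 dB(A)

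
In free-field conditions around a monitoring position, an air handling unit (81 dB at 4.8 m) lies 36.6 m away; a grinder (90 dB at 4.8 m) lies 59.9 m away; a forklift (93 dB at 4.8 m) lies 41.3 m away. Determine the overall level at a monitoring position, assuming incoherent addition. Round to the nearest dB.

76 dB

First find each source's level at the receiver (point-source: −20·log₁₀(r/r_ref)), then combine on an intensity basis.
air handling unit: 81 − 20·log₁₀(36.6/4.8) = 81 − 17.64 = 63.36 dB.
grinder: 90 − 20·log₁₀(59.9/4.8) = 90 − 21.92 = 68.08 dB.
forklift: 93 − 20·log₁₀(41.3/4.8) = 93 − 18.69 = 74.31 dB.
Σ 10^(L/10) = 3.554e+07 → L_total = 10·log₁₀(3.554e+07) = 75.51 dB.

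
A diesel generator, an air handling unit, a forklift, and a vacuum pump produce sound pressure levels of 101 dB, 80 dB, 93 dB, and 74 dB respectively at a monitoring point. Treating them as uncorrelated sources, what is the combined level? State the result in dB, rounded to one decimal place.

101.7 dB

Incoherent sources combine by intensity addition: L_total = 10·log₁₀(Σ 10^(L_i/10)).
Σ 10^(L/10) = 10^(101/10) + 10^(80/10) + 10^(93/10) + 10^(74/10) = 1.471e+10.
L_total = 10·log₁₀(1.471e+10) = 101.68 dB.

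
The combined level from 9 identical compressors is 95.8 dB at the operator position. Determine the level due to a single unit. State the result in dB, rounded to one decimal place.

86.3 dB

Dividing the total intensity by 9 lowers the level by 10·log₁₀ 9 = 9.542 dB: L₁ = 95.8 − 9.542.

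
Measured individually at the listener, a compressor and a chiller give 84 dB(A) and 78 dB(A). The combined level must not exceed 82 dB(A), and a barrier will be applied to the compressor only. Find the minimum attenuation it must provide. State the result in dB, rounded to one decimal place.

4.2 dB

The untreated sources together contribute 10^(78/10) = 6.310e+07, i.e. 78.00 dB(A).
The limit corresponds to 10^(82/10) = 1.585e+08; subtracting the fixed part leaves 9.539e+07 for the compressor, i.e. 79.80 dB(A).
So the compressor must be reduced from 84 to 79.80 dB(A): IL = 4.20 dB.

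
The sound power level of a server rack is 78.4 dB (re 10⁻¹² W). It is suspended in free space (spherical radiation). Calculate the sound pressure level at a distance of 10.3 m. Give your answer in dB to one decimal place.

The power spreads over a sphere of area 4π·r², so L_p = L_w − 10·log₁₀(4π·r²).
4π·r² = 1333 m², 10·log₁₀ of that is 31.249 dB.
L_p = 78.4 − 31.249 = 47.15 dB.

47.2 dB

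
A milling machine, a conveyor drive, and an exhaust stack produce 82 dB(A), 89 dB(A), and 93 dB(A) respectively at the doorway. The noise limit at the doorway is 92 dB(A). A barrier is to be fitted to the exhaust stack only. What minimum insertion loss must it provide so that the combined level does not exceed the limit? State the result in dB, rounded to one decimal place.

Fixed contribution from the other sources: Σ 10^(L/10) = 10^(82/10) + 10^(89/10) = 9.528e+08 (89.79 dB(A)).
To meet 92 dB(A) overall, the treated exhaust stack may contribute at most 10^(92/10) − 9.528e+08 = 6.321e+08, i.e. 88.01 dB(A).
Required insertion loss = 93 − 88.01 = 4.99 dB.

5.0 dB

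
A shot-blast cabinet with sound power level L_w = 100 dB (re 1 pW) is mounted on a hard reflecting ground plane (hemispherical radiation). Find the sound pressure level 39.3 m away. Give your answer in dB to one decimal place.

L_p = L_w − 10·log₁₀(2π·r²) with r = 39.3 m.
2π·r² = 9704 m², 10·log₁₀ of that is 39.870 dB.
L_p = 100 − 39.870 = 60.13 dB.

60.1 dB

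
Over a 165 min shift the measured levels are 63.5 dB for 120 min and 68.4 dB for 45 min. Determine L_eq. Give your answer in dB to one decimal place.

65.5 dB

Weight each interval's intensity by its duration and average over T = 165 min:
Σ tᵢ·10^(Lᵢ/10) = 120·10^(63.5/10) + 45·10^(68.4/10) = 5.800e+08.
L_eq = 10·log₁₀(5.800e+08/165) = 65.46 dB.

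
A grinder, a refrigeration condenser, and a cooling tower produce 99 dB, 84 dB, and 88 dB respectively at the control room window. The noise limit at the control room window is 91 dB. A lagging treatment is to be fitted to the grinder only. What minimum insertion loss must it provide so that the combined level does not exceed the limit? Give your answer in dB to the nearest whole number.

Everything except the grinder sums to 10^(84/10) + 10^(88/10) = 8.821e+08 in linear terms, 89.46 dB.
The limit corresponds to 10^(91/10) = 1.259e+09; subtracting the fixed part leaves 3.768e+08 for the grinder, i.e. 85.76 dB.
Required insertion loss = 99 − 85.76 = 13.24 dB.

13 dB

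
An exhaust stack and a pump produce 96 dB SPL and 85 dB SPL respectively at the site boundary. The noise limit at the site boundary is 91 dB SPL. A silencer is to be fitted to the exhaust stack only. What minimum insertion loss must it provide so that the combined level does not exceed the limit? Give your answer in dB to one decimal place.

Fixed contribution from the other source: Σ 10^(L/10) = 10^(85/10) = 3.162e+08 (85.00 dB SPL).
The limit corresponds to 10^(91/10) = 1.259e+09; subtracting the fixed part leaves 9.427e+08 for the exhaust stack, i.e. 89.74 dB SPL.
So the exhaust stack must be reduced from 96 to 89.74 dB SPL: IL = 6.26 dB.

6.3 dB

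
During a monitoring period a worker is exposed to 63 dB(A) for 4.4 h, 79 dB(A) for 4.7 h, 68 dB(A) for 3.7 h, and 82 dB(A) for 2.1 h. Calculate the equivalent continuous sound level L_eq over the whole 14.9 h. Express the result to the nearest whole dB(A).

77 dB(A)

L_eq = 10·log₁₀[(1/T)·Σ tᵢ·10^(Lᵢ/10)] with T = 14.9 h.
Σ tᵢ·10^(Lᵢ/10) = 4.4·10^(63/10) + 4.7·10^(79/10) + 3.7·10^(68/10) + 2.1·10^(82/10) = 7.383e+08.
L_eq = 10·log₁₀(7.383e+08/14.9) = 76.95 dB(A).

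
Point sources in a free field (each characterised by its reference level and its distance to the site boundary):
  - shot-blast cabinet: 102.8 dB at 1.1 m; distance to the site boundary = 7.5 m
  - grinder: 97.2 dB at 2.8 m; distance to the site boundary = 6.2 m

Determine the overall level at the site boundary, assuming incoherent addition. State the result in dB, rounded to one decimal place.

First find each source's level at the receiver (point-source: −20·log₁₀(r/r_ref)), then combine on an intensity basis.
shot-blast cabinet: 102.8 − 20·log₁₀(7.5/1.1) = 102.8 − 16.67 = 86.13 dB.
grinder: 97.2 − 20·log₁₀(6.2/2.8) = 97.2 − 6.90 = 90.30 dB.
Σ 10^(L/10) = 1.480e+09 → L_total = 10·log₁₀(1.480e+09) = 91.70 dB.

91.7 dB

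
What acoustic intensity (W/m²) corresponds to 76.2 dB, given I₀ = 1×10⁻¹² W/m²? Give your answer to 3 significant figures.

4.17e-05 W/m²

I = I₀·10^(L/10) = 10⁻¹² × 10^(76.2/10) = 10^(-4.380).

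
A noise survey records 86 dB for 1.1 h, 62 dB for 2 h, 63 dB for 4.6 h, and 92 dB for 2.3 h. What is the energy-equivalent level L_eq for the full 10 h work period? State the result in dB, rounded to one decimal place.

86.1 dB

Weight each interval's intensity by its duration and average over T = 10 h:
Σ tᵢ·10^(Lᵢ/10) = 1.1·10^(86/10) + 2·10^(62/10) + 4.6·10^(63/10) + 2.3·10^(92/10) = 4.096e+09.
L_eq = 10·log₁₀(4.096e+09/10) = 86.12 dB.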